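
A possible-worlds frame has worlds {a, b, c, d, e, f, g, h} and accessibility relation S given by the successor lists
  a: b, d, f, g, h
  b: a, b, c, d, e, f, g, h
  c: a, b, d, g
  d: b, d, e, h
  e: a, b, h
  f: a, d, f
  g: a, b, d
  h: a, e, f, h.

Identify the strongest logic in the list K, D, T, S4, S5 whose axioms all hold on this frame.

Serial (axiom D): yes — every world has a successor (e.g. a S b).
Reflexive (axiom T): no — a is not related to itself.
Transitive (axiom 4): no — a S b and b S c, but not a S c.
Euclidean (axiom 5): no — a S d and a S f, but not d S f.
So F validates K, D; T would additionally require S to be reflexive. The strongest is D.

D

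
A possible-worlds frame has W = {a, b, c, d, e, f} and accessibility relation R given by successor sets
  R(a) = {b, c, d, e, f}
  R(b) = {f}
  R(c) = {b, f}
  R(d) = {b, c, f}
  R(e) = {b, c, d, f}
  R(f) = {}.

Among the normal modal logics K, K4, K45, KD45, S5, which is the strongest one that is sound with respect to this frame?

Transitive (axiom 4): yes — every two-step R-path is closed by a direct edge.
Euclidean (axiom 5): no — a R b and a R c, but not b R c.
Serial (axiom D): no — f has no R-successor.
Reflexive (axiom T): no — a is not related to itself.
So F validates K, K4; K45 would additionally require R to be Euclidean. The strongest is K4.

K4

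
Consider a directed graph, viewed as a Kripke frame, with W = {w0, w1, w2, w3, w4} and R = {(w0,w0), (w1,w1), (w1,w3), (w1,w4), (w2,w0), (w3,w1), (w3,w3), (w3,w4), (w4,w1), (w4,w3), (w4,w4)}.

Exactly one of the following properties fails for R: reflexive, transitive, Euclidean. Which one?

reflexive

Reflexive: no — w2 is not related to itself.
Transitive: yes — every two-step R-path is closed by a direct edge.
Euclidean: yes — any two successors of a common world are R-related.
Only reflexive fails.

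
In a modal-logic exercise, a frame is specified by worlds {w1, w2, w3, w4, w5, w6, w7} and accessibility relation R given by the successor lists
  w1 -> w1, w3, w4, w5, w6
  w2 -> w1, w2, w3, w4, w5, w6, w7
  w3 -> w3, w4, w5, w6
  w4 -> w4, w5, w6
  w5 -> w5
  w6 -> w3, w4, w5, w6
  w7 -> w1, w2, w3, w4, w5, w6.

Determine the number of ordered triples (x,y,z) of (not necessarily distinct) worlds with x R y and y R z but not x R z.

2

Enumerating: (w4,w6,w3), (w7,w2,w7).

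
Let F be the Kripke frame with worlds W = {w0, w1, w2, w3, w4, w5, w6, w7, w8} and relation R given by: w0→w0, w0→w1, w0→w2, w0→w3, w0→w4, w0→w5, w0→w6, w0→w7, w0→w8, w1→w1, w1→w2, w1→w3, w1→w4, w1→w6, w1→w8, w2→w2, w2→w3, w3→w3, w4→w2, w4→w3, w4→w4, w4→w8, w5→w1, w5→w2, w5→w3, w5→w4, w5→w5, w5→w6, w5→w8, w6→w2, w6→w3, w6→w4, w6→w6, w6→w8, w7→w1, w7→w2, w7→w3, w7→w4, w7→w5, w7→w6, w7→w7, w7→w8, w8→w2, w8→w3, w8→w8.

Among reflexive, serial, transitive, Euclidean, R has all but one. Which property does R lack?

Euclidean

Reflexive: yes — every world is R-related to itself.
Serial: yes — every world has a successor (e.g. w0 R w0).
Transitive: yes — every two-step R-path is closed by a direct edge.
Euclidean: no — w0 R w1 and w0 R w5, but not w1 R w5.
Only Euclidean fails.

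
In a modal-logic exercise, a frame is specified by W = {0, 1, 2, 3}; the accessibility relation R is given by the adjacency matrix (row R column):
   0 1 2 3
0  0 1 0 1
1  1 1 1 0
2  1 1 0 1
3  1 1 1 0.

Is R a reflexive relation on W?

Reflexive: no — 0 is not related to itself.

No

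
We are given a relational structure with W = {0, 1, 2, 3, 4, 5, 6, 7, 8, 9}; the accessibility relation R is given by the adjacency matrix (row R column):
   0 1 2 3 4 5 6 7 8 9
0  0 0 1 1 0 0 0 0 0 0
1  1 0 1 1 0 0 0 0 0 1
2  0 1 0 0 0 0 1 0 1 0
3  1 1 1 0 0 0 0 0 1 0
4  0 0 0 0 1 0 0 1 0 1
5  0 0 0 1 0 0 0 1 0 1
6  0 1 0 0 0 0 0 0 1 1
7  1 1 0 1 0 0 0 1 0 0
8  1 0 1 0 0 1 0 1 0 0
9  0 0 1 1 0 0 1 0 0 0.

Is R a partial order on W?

No

Reflexive: no — 0 is not related to itself.
Transitive: no — 0 R 2 and 2 R 1, but not 0 R 1.
Antisymmetric: no — 0 R 3 and 3 R 0 with 0 ≠ 3.
So R is not a partial order.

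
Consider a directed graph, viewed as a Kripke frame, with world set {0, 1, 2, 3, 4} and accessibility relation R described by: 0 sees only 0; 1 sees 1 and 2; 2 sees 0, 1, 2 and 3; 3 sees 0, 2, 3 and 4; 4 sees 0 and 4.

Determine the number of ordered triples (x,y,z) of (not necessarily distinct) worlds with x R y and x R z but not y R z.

13

Enumerating: (2,0,1), (2,0,2), (2,0,3), (2,1,0), (2,1,3), (2,3,1), (3,0,2), (3,0,3), (3,0,4), (3,2,4), (3,4,2), (3,4,3), (4,0,4).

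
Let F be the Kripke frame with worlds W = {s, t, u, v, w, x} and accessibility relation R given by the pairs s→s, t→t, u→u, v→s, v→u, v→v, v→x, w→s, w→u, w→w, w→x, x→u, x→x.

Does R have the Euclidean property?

Euclidean: no — v R s and v R u, but not s R u.

No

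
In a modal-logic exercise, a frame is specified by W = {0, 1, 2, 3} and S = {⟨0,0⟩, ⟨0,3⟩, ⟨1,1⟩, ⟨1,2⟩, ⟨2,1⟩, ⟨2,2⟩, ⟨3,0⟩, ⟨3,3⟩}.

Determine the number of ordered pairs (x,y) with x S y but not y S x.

0

S is symmetric; there are no such tuples.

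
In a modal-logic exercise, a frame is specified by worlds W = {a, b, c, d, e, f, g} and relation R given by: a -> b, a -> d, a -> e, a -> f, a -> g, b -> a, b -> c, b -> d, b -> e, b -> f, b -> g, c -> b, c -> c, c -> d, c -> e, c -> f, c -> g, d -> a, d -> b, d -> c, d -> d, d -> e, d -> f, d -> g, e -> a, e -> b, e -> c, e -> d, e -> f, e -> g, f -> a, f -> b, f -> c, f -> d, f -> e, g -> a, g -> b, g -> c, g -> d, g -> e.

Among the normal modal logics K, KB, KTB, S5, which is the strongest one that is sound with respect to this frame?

Symmetric (axiom B): yes — every pair in R has its reverse in R.
Reflexive (axiom T): no — a is not related to itself.
Euclidean (axiom 5): no — a R f and a R g, but not f R g.
So F validates K, KB; KTB would additionally require R to be reflexive. The strongest is KB.

KB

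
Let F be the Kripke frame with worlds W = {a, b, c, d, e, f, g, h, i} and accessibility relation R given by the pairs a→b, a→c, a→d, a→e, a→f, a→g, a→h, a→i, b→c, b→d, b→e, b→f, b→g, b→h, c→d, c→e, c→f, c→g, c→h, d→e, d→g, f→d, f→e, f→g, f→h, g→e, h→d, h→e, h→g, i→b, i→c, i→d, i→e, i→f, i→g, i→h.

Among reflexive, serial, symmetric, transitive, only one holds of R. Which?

transitive

Reflexive: no — a is not related to itself.
Serial: no — e has no R-successor.
Symmetric: no — a R b but not b R a.
Transitive: yes — every two-step R-path is closed by a direct edge.
Only transitive holds.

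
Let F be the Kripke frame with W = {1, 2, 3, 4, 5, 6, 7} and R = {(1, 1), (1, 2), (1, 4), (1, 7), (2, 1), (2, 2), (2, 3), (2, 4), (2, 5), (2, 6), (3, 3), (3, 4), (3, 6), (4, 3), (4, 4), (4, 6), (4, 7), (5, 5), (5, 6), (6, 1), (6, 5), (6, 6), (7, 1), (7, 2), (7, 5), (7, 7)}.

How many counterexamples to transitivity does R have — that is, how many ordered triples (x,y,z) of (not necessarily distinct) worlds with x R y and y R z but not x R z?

Enumerating: (1,2,3), (1,2,5), (1,2,6), (1,4,3), (1,4,6), (1,7,5), (2,1,7), (2,4,7), (3,4,7), (3,6,1), (3,6,5), (4,6,1), … and 13 more.
Total: 25.

25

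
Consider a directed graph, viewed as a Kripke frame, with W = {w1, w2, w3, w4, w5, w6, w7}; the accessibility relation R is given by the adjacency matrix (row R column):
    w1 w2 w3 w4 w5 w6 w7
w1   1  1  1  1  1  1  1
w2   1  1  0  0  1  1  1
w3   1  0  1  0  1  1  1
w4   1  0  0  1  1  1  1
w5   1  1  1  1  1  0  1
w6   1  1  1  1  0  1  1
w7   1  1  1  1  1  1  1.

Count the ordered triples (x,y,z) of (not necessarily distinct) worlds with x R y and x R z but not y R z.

34

Enumerating: (w1,w2,w3), (w1,w2,w4), (w1,w3,w2), (w1,w3,w4), (w1,w4,w2), (w1,w4,w3), (w1,w5,w6), (w1,w6,w5), (w2,w5,w6), (w2,w6,w5), (w3,w5,w6), (w3,w6,w5), … and 22 more.
Total: 34.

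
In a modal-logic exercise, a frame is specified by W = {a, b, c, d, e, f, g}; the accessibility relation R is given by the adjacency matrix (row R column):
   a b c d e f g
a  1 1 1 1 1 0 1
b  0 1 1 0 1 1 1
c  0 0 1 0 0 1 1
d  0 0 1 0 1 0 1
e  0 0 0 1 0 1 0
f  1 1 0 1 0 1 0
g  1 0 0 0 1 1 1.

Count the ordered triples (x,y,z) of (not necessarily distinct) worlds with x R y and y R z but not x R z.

38

Enumerating: (a,b,f), (a,c,f), (a,e,f), (a,g,f), (b,e,d), (b,f,a), (b,f,d), (b,g,a), (c,f,a), (c,f,b), (c,f,d), (c,g,a), … and 26 more.
Total: 38.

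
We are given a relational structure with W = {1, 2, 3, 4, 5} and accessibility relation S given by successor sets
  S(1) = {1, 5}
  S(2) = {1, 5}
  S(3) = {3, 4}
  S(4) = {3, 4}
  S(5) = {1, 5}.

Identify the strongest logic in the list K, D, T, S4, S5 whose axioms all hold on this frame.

Serial (axiom D): yes — every world has a successor (e.g. 1 S 1).
Reflexive (axiom T): no — 2 is not related to itself.
Transitive (axiom 4): yes — every two-step S-path is closed by a direct edge.
Euclidean (axiom 5): yes — any two successors of a common world are S-related.
So F validates K, D; T would additionally require S to be reflexive. The strongest is D.

D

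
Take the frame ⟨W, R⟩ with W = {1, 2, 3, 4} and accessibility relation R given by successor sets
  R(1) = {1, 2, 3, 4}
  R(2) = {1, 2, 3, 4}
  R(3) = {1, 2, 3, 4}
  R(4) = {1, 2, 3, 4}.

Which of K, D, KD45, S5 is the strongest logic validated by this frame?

Serial (axiom D): yes — every world has a successor (e.g. 1 R 1).
Euclidean (axiom 5): yes — any two successors of a common world are R-related.
Transitive (axiom 4): yes — every two-step R-path is closed by a direct edge.
Reflexive (axiom T): yes — every world is R-related to itself.
So F validates K, D, KD45, S5. The strongest is S5.

S5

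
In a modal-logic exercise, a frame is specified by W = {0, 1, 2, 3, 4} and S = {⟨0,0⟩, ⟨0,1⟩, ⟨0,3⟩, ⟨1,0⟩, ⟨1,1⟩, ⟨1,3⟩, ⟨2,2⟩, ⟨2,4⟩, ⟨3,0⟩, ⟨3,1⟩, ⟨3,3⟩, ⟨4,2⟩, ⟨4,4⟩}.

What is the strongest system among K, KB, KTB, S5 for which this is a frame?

S5

Symmetric (axiom B): yes — every pair in S has its reverse in S.
Reflexive (axiom T): yes — every world is S-related to itself.
Euclidean (axiom 5): yes — any two successors of a common world are S-related.
So F validates K, KB, KTB, S5. The strongest is S5.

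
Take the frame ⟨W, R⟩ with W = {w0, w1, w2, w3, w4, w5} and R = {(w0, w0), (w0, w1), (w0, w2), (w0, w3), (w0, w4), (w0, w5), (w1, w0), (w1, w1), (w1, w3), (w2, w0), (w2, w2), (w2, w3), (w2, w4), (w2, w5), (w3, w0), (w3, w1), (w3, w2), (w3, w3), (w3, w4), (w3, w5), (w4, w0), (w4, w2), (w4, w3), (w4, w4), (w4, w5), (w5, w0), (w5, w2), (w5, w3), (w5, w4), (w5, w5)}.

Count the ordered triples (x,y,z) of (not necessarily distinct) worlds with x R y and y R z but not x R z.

Enumerating: (w1,w0,w2), (w1,w0,w4), (w1,w0,w5), (w1,w3,w2), (w1,w3,w4), (w1,w3,w5), (w2,w0,w1), (w2,w3,w1), (w4,w0,w1), (w4,w3,w1), (w5,w0,w1), (w5,w3,w1).

12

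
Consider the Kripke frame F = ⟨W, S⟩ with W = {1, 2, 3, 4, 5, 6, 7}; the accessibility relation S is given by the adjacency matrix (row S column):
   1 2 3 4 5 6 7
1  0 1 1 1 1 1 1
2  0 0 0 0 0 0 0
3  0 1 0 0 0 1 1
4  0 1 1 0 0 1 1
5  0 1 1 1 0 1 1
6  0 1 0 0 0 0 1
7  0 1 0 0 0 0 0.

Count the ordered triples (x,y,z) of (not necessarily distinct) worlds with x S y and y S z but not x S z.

S is transitive; there are no such tuples.

0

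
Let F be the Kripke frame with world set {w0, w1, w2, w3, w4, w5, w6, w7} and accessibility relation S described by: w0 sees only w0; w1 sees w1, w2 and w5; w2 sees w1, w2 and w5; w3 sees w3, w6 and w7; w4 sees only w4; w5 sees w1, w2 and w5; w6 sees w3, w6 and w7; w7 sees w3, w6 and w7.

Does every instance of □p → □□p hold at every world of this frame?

By correspondence theory, 4 is valid on a frame iff S is transitive.
Transitive: yes — every two-step S-path is closed by a direct edge.

Yes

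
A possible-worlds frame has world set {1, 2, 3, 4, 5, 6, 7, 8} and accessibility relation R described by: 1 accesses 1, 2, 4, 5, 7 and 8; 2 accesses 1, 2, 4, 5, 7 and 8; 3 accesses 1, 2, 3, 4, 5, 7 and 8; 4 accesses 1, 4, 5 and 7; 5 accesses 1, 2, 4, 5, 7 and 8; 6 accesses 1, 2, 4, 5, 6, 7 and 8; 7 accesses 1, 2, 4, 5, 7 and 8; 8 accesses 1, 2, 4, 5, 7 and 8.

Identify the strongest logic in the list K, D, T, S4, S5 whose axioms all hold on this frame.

T

Serial (axiom D): yes — every world has a successor (e.g. 1 R 1).
Reflexive (axiom T): yes — every world is R-related to itself.
Transitive (axiom 4): no — 4 R 1 and 1 R 2, but not 4 R 2.
Euclidean (axiom 5): no — 1 R 4 and 1 R 2, but not 4 R 2.
So F validates K, D, T; S4 would additionally require R to be transitive. The strongest is T.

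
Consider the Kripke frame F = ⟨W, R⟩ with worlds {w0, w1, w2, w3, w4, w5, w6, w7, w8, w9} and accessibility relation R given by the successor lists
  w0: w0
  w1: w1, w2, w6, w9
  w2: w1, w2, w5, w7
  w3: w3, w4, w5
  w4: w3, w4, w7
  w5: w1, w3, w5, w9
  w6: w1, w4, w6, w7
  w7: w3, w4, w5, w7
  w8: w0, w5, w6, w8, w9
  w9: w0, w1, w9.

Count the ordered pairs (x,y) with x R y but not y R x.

Enumerating: (w2,w5), (w2,w7), (w5,w1), (w5,w9), (w6,w4), (w6,w7), (w7,w3), (w7,w5), (w8,w0), (w8,w5), (w8,w6), (w8,w9), (w9,w0).

13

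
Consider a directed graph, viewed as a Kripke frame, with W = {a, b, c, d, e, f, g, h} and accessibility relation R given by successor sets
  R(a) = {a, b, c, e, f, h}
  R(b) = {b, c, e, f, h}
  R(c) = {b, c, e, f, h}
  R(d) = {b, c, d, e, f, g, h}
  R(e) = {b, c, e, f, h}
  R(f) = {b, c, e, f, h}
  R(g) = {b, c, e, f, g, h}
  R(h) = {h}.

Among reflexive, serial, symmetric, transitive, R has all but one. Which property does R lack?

Reflexive: yes — every world is R-related to itself.
Serial: yes — every world has a successor (e.g. a R a).
Symmetric: no — a R b but not b R a.
Transitive: yes — every two-step R-path is closed by a direct edge.
Only symmetric fails.

symmetric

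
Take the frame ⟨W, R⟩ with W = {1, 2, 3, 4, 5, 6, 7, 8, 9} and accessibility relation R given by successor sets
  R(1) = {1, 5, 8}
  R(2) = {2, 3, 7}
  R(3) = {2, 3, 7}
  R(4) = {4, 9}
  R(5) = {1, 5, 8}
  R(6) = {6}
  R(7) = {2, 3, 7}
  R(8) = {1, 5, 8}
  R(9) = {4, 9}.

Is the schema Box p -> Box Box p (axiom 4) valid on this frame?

Yes

The schema 4 characterises exactly the transitive frames.
Transitive: yes — every two-step R-path is closed by a direct edge.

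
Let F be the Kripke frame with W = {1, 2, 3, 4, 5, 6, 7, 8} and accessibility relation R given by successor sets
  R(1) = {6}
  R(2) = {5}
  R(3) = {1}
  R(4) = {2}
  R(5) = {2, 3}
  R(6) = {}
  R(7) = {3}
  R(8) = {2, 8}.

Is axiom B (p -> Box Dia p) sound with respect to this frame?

Axiom B corresponds to the accessibility relation being symmetric.
Symmetric: no — 1 R 6 but not 6 R 1.

No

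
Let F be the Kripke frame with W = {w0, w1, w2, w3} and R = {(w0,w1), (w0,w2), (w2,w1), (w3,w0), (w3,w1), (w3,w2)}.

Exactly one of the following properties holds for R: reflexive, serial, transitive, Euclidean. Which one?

transitive

Reflexive: no — w0 is not related to itself.
Serial: no — w1 has no R-successor.
Transitive: yes — every two-step R-path is closed by a direct edge.
Euclidean: no — w0 R w1 and w0 R w2, but not w1 R w2.
Only transitive holds.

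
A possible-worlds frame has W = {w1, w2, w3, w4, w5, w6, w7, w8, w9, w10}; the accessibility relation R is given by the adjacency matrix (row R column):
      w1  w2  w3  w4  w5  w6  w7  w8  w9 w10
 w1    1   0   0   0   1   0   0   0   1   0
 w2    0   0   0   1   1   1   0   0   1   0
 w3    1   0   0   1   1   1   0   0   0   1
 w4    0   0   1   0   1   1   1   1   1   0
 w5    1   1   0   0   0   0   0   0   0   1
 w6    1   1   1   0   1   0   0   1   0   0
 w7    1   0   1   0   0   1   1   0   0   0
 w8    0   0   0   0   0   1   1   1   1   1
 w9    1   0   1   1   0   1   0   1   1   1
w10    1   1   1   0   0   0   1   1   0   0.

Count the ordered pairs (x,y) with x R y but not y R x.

21

Enumerating: (w10,w1), (w10,w2), (w10,w7), (w2,w4), (w2,w9), (w3,w1), (w3,w5), (w4,w5), (w4,w6), (w4,w7), (w4,w8), (w5,w10), … and 9 more.
Total: 21.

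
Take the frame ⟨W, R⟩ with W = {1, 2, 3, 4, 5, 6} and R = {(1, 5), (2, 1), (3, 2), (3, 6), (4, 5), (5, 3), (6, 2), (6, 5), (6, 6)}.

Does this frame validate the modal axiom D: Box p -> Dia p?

The schema D characterises exactly the serial frames.
Serial: yes — every world has a successor (e.g. 1 R 5).

Yes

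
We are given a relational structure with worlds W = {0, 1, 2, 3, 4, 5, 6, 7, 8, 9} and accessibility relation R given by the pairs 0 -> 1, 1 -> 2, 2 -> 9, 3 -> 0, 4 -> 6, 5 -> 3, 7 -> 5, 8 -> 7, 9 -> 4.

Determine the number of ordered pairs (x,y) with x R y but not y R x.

9

Enumerating: (0,1), (1,2), (2,9), (3,0), (4,6), (5,3), (7,5), (8,7), (9,4).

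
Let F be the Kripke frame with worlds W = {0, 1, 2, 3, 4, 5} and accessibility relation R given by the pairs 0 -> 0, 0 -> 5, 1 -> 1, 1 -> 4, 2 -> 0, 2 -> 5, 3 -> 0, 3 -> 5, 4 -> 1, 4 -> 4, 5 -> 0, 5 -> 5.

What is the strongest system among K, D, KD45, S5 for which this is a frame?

KD45

Serial (axiom D): yes — every world has a successor (e.g. 0 R 0).
Euclidean (axiom 5): yes — any two successors of a common world are R-related.
Transitive (axiom 4): yes — every two-step R-path is closed by a direct edge.
Reflexive (axiom T): no — 2 is not related to itself.
So F validates K, D, KD45; S5 would additionally require R to be reflexive. The strongest is KD45.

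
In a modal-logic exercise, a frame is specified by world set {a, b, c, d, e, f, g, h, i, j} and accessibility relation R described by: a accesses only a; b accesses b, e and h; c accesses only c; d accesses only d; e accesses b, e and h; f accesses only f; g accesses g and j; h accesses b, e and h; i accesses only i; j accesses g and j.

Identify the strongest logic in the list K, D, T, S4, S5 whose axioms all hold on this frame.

S5

Serial (axiom D): yes — every world has a successor (e.g. a R a).
Reflexive (axiom T): yes — every world is R-related to itself.
Transitive (axiom 4): yes — every two-step R-path is closed by a direct edge.
Euclidean (axiom 5): yes — any two successors of a common world are R-related.
So F validates K, D, T, S4, S5. The strongest is S5.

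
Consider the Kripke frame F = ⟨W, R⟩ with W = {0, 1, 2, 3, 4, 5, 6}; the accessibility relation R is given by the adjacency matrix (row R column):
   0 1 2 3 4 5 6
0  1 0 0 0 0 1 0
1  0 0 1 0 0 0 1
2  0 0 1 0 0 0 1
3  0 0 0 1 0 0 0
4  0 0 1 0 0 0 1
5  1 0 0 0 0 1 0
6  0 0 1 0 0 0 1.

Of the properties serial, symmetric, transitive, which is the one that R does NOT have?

symmetric

Serial: yes — every world has a successor (e.g. 0 R 0).
Symmetric: no — 1 R 2 but not 2 R 1.
Transitive: yes — every two-step R-path is closed by a direct edge.
Only symmetric fails.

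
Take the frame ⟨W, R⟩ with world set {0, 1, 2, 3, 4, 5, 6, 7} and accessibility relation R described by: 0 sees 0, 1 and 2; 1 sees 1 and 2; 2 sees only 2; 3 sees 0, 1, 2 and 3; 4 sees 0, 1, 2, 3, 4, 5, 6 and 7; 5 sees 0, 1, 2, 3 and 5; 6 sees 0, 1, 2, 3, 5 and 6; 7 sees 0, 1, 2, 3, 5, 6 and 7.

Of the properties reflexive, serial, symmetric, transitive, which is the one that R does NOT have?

Reflexive: yes — every world is R-related to itself.
Serial: yes — every world has a successor (e.g. 0 R 0).
Symmetric: no — 0 R 1 but not 1 R 0.
Transitive: yes — every two-step R-path is closed by a direct edge.
Only symmetric fails.

symmetric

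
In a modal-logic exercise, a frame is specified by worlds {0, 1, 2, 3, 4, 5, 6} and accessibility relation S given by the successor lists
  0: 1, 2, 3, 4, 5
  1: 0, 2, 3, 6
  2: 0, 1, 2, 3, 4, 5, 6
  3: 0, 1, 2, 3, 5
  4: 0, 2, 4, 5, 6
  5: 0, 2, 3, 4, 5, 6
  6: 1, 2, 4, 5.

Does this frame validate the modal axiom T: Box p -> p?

No

Axiom T corresponds to the accessibility relation being reflexive.
Reflexive: no — 0 is not related to itself.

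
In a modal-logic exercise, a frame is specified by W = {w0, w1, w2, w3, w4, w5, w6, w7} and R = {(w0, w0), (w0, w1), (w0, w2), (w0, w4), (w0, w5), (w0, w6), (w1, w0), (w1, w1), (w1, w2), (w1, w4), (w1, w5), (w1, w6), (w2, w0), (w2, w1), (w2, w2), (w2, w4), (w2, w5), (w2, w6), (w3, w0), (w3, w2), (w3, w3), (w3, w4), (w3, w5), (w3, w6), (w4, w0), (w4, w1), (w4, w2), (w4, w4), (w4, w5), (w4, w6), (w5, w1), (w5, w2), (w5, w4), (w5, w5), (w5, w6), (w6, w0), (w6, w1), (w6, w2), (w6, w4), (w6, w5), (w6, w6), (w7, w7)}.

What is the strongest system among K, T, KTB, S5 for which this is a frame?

T

Reflexive (axiom T): yes — every world is R-related to itself.
Symmetric (axiom B): no — w0 R w5 but not w5 R w0.
Euclidean (axiom 5): no — w1 R w5 and w1 R w0, but not w5 R w0.
So F validates K, T; KTB would additionally require R to be symmetric. The strongest is T.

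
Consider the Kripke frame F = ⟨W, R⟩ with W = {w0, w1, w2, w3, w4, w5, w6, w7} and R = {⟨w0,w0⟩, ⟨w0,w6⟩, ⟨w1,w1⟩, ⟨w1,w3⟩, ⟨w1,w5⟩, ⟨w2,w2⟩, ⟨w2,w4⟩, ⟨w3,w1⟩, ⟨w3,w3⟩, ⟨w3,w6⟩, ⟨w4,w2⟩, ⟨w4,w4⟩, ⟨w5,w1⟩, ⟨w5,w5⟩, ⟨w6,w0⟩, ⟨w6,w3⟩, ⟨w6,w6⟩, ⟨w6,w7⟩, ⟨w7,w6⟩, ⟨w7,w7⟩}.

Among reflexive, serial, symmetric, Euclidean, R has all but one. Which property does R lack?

Reflexive: yes — every world is R-related to itself.
Serial: yes — every world has a successor (e.g. w0 R w0).
Symmetric: yes — every pair in R has its reverse in R.
Euclidean: no — w1 R w3 and w1 R w5, but not w3 R w5.
Only Euclidean fails.

Euclidean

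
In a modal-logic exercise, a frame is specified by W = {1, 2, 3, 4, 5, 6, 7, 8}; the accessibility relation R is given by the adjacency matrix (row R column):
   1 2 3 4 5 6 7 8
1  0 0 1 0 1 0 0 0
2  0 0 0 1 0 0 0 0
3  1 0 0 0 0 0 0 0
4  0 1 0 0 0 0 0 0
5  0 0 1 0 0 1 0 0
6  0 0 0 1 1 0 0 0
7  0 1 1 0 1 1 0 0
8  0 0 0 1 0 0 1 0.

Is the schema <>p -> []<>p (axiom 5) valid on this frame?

No

The schema 5 characterises exactly the Euclidean frames.
Euclidean: no — 1 R 3 and 1 R 5, but not 3 R 5.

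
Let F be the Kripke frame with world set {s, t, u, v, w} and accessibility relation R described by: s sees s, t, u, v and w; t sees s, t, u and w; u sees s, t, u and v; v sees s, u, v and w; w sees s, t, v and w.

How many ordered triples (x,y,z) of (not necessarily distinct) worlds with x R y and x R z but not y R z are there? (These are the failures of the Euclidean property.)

Enumerating: (s,t,v), (s,u,w), (s,v,t), (s,w,u), (t,u,w), (t,w,u), (u,t,v), (u,v,t), (v,u,w), (v,w,u), (w,t,v), (w,v,t).

12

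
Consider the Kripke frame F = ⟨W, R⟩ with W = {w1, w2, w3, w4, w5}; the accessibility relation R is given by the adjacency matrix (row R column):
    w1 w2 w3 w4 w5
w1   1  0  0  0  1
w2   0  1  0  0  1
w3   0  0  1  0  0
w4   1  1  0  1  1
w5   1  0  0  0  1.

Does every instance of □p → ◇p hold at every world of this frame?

Axiom D corresponds to the accessibility relation being serial.
Serial: yes — every world has a successor (e.g. w1 R w1).

Yes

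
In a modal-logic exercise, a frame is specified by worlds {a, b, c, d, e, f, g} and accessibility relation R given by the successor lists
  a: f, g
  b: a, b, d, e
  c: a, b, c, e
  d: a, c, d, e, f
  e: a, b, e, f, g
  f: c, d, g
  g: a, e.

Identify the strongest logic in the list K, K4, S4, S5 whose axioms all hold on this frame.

K

Transitive (axiom 4): no — a R f and f R c, but not a R c.
Reflexive (axiom T): no — a is not related to itself.
Euclidean (axiom 5): no — a R g and a R f, but not g R f.
So F validates K; K4 would additionally require R to be transitive. The strongest is K.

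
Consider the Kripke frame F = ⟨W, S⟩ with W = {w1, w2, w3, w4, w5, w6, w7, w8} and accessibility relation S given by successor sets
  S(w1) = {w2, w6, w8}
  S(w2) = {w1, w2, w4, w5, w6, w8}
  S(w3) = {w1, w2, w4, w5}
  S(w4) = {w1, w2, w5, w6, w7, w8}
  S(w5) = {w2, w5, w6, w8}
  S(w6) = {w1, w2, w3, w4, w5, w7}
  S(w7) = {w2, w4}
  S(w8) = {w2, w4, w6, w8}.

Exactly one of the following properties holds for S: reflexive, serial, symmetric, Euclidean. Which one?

Reflexive: no — w1 is not related to itself.
Serial: yes — every world has a successor (e.g. w1 S w2).
Symmetric: no — w1 S w8 but not w8 S w1.
Euclidean: no — w1 S w6 and w1 S w8, but not w6 S w8.
Only serial holds.

serial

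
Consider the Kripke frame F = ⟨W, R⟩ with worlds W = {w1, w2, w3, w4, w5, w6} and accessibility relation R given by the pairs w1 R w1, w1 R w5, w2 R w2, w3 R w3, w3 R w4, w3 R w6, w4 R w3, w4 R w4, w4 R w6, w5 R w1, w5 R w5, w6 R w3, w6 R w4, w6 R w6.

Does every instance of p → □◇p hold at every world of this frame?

Yes

By correspondence theory, B is valid on a frame iff R is symmetric.
Symmetric: yes — every pair in R has its reverse in R.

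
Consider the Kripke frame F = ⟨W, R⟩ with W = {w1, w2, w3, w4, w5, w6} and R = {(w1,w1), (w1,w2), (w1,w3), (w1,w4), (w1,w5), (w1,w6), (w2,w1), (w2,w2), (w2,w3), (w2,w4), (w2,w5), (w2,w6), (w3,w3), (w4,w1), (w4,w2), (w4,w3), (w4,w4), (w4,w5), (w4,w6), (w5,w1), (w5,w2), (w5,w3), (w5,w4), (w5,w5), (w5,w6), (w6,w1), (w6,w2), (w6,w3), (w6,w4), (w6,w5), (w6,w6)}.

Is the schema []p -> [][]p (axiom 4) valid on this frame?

Axiom 4 corresponds to the accessibility relation being transitive.
Transitive: yes — every two-step R-path is closed by a direct edge.

Yes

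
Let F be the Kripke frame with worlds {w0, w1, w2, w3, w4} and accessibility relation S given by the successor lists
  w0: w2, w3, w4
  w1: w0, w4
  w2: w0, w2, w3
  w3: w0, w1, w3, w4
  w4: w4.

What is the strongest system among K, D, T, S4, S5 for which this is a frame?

D

Serial (axiom D): yes — every world has a successor (e.g. w0 S w2).
Reflexive (axiom T): no — w0 is not related to itself.
Transitive (axiom 4): no — w0 S w3 and w3 S w1, but not w0 S w1.
Euclidean (axiom 5): no — w0 S w2 and w0 S w4, but not w2 S w4.
So F validates K, D; T would additionally require S to be reflexive. The strongest is D.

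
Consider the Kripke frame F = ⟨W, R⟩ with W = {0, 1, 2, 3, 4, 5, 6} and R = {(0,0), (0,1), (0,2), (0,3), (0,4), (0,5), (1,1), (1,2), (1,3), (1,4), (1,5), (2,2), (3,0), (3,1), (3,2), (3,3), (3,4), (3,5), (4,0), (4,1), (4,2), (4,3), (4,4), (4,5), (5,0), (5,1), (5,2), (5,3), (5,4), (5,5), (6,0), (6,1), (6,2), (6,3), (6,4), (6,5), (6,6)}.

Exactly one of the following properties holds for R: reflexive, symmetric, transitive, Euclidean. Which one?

reflexive

Reflexive: yes — every world is R-related to itself.
Symmetric: no — 0 R 1 but not 1 R 0.
Transitive: no — 1 R 3 and 3 R 0, but not 1 R 0.
Euclidean: no — 0 R 2 and 0 R 1, but not 2 R 1.
Only reflexive holds.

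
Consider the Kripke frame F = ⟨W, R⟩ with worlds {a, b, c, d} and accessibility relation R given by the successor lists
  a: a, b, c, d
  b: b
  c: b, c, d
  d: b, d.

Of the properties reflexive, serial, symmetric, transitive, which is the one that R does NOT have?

symmetric

Reflexive: yes — every world is R-related to itself.
Serial: yes — every world has a successor (e.g. a R a).
Symmetric: no — a R b but not b R a.
Transitive: yes — every two-step R-path is closed by a direct edge.
Only symmetric fails.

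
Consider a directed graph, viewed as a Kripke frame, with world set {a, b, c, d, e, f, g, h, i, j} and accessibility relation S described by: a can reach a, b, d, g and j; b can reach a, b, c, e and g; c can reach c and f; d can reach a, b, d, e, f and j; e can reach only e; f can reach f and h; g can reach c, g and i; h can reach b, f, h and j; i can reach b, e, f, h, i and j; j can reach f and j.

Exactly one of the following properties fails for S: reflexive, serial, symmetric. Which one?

Reflexive: yes — every world is S-related to itself.
Serial: yes — every world has a successor (e.g. a S a).
Symmetric: no — a S g but not g S a.
Only symmetric fails.

symmetric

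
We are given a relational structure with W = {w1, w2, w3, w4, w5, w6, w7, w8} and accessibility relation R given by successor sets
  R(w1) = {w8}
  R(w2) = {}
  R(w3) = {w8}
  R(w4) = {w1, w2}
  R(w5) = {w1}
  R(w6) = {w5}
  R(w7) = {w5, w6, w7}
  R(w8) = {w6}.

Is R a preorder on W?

No

Reflexive: no — w1 is not related to itself.
Transitive: no — w1 R w8 and w8 R w6, but not w1 R w6.
So R is not a preorder.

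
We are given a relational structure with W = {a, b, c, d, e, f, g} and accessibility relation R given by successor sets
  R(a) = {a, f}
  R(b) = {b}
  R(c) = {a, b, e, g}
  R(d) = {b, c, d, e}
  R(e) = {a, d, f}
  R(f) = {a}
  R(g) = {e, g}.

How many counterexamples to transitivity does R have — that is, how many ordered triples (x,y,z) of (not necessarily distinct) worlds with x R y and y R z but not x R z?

Enumerating: (c,a,f), (c,e,d), (c,e,f), (d,c,a), (d,c,g), (d,e,a), (d,e,f), (e,d,b), (e,d,c), (e,d,e), (f,a,f), (g,e,a), (g,e,d), (g,e,f).

14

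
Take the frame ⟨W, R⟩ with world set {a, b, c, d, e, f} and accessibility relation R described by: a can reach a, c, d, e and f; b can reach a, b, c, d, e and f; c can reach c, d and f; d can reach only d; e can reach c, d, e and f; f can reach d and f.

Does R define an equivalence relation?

No

Reflexive: yes — every world is R-related to itself.
Symmetric: no — a R c but not c R a.
Transitive: yes — every two-step R-path is closed by a direct edge.
So R is not an equivalence relation.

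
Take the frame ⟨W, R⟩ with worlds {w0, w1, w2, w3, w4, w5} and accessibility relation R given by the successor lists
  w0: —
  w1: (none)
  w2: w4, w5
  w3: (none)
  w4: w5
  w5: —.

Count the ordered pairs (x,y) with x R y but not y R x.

Enumerating: (w2,w4), (w2,w5), (w4,w5).

3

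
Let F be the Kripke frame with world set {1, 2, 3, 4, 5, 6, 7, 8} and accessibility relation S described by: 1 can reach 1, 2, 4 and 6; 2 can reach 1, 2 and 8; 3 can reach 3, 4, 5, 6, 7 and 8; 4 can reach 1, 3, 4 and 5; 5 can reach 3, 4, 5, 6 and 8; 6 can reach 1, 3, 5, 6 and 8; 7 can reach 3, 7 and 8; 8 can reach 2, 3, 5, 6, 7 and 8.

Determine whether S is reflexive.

Reflexive: yes — every world is S-related to itself.

Yes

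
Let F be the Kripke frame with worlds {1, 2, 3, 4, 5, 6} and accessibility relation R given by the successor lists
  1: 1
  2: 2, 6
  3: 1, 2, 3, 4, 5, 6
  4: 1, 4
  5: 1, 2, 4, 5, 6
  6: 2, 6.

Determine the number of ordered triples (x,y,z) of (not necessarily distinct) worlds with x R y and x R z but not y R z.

32

Enumerating: (3,1,2), (3,1,3), (3,1,4), (3,1,5), (3,1,6), (3,2,1), (3,2,3), (3,2,4), (3,2,5), (3,4,2), (3,4,3), (3,4,5), … and 20 more.
Total: 32.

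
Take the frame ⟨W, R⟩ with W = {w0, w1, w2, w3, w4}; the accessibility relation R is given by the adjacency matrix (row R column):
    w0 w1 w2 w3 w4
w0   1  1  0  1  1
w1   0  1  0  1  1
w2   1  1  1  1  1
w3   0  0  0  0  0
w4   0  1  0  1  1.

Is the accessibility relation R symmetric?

Symmetric: no — w0 R w1 but not w1 R w0.

No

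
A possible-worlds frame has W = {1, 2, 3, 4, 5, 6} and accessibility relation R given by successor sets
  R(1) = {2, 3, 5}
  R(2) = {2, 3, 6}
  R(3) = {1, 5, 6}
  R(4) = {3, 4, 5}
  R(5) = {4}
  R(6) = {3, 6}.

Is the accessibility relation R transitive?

Transitive: no — 1 R 2 and 2 R 6, but not 1 R 6.

No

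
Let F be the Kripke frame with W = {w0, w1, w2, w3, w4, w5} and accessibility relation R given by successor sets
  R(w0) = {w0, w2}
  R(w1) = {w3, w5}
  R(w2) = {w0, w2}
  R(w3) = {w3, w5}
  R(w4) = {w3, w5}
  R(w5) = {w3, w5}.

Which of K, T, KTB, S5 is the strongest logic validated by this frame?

Reflexive (axiom T): no — w1 is not related to itself.
Symmetric (axiom B): no — w1 R w3 but not w3 R w1.
Euclidean (axiom 5): yes — any two successors of a common world are R-related.
So F validates K; T would additionally require R to be reflexive. The strongest is K.

K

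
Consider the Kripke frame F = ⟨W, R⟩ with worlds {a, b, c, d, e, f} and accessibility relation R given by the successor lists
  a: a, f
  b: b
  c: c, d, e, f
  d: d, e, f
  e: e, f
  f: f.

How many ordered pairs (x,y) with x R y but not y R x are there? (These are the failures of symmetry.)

7

Enumerating: (a,f), (c,d), (c,e), (c,f), (d,e), (d,f), (e,f).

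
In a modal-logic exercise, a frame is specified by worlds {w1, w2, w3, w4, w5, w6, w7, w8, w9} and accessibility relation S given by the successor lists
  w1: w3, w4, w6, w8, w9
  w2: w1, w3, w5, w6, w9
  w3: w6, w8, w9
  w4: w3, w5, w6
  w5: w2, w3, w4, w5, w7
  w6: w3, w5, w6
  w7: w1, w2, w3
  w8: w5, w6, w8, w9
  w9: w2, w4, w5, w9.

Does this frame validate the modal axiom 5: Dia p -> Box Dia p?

No

By correspondence theory, 5 is valid on a frame iff S is Euclidean.
Euclidean: no — w1 S w3 and w1 S w4, but not w3 S w4.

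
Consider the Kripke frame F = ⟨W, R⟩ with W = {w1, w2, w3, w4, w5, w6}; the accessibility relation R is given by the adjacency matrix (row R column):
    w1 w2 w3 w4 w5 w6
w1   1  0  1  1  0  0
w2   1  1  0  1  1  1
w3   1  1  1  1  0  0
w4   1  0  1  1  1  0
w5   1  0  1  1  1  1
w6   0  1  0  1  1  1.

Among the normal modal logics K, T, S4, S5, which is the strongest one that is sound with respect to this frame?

T

Reflexive (axiom T): yes — every world is R-related to itself.
Transitive (axiom 4): no — w1 R w3 and w3 R w2, but not w1 R w2.
Euclidean (axiom 5): no — w2 R w1 and w2 R w5, but not w1 R w5.
So F validates K, T; S4 would additionally require R to be transitive. The strongest is T.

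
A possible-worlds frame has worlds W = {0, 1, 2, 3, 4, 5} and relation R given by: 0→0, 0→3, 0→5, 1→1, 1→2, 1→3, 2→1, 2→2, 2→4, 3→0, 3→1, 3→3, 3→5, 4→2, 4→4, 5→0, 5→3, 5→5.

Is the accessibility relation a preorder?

Reflexive: yes — every world is R-related to itself.
Transitive: no — 0 R 3 and 3 R 1, but not 0 R 1.
So R is not a preorder.

No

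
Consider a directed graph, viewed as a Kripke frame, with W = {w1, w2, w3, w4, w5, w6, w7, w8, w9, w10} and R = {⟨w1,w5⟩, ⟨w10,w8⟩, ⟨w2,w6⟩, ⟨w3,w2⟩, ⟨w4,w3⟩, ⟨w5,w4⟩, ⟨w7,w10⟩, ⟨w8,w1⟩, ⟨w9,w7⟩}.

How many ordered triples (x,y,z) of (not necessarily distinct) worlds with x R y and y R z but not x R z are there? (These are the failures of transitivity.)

Enumerating: (w1,w5,w4), (w10,w8,w1), (w3,w2,w6), (w4,w3,w2), (w5,w4,w3), (w7,w10,w8), (w8,w1,w5), (w9,w7,w10).

8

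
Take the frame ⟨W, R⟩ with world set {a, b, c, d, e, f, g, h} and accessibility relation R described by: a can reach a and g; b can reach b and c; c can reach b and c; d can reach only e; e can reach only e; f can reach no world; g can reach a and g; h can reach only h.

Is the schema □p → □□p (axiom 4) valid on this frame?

Yes

The schema 4 characterises exactly the transitive frames.
Transitive: yes — every two-step R-path is closed by a direct edge.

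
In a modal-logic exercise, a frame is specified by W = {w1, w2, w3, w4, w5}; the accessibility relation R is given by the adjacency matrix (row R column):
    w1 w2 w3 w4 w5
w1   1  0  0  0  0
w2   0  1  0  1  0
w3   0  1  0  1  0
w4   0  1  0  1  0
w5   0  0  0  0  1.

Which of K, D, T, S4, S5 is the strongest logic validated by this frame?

Serial (axiom D): yes — every world has a successor (e.g. w1 R w1).
Reflexive (axiom T): no — w3 is not related to itself.
Transitive (axiom 4): yes — every two-step R-path is closed by a direct edge.
Euclidean (axiom 5): yes — any two successors of a common world are R-related.
So F validates K, D; T would additionally require R to be reflexive. The strongest is D.

D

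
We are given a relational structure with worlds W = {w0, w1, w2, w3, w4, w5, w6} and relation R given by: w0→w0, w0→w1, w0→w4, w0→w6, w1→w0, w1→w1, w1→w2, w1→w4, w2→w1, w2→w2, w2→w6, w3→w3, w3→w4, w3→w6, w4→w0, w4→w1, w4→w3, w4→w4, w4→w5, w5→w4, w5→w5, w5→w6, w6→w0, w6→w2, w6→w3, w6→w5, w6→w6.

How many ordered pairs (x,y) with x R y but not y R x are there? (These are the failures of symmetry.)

0

R is symmetric; there are no such tuples.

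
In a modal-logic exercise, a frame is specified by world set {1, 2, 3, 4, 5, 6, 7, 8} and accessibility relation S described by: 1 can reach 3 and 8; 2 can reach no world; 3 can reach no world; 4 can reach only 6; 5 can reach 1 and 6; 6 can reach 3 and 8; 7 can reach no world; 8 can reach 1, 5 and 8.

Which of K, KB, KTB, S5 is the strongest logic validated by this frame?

Symmetric (axiom B): no — 1 S 3 but not 3 S 1.
Reflexive (axiom T): no — 1 is not related to itself.
Euclidean (axiom 5): no — 1 S 3 and 1 S 8, but not 3 S 8.
So F validates K; KB would additionally require S to be symmetric. The strongest is K.

K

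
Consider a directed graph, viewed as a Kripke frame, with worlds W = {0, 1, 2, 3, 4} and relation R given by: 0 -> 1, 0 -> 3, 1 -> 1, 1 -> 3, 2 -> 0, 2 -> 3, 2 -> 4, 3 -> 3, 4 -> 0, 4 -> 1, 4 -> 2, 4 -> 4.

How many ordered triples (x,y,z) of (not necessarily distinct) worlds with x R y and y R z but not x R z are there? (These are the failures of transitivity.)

6

Enumerating: (2,0,1), (2,4,1), (2,4,2), (4,0,3), (4,1,3), (4,2,3).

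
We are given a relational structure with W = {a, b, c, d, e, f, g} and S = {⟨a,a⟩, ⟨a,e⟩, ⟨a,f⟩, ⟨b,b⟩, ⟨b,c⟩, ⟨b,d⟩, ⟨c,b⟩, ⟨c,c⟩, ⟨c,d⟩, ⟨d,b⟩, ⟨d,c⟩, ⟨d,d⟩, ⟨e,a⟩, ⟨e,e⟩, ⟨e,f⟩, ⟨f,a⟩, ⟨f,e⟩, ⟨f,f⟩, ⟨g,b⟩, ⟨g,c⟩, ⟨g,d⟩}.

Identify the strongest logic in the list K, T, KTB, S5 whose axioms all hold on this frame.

Reflexive (axiom T): no — g is not related to itself.
Symmetric (axiom B): no — g S b but not b S g.
Euclidean (axiom 5): yes — any two successors of a common world are S-related.
So F validates K; T would additionally require S to be reflexive. The strongest is K.

K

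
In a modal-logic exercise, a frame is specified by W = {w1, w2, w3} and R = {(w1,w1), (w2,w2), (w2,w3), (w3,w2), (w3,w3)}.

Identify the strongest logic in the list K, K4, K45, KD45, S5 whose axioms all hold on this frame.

Transitive (axiom 4): yes — every two-step R-path is closed by a direct edge.
Euclidean (axiom 5): yes — any two successors of a common world are R-related.
Serial (axiom D): yes — every world has a successor (e.g. w1 R w1).
Reflexive (axiom T): yes — every world is R-related to itself.
So F validates K, K4, K45, KD45, S5. The strongest is S5.

S5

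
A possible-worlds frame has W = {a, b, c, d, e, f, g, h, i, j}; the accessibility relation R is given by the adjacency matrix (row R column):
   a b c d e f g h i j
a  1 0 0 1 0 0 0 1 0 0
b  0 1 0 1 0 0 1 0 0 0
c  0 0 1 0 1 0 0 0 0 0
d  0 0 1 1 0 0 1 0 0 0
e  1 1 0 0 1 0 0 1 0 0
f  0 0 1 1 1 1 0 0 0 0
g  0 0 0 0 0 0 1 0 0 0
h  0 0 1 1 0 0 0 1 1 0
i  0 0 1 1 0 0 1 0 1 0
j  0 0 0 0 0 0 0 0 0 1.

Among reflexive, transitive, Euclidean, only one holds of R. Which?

Reflexive: yes — every world is R-related to itself.
Transitive: no — a R d and d R c, but not a R c.
Euclidean: no — a R d and a R h, but not d R h.
Only reflexive holds.

reflexive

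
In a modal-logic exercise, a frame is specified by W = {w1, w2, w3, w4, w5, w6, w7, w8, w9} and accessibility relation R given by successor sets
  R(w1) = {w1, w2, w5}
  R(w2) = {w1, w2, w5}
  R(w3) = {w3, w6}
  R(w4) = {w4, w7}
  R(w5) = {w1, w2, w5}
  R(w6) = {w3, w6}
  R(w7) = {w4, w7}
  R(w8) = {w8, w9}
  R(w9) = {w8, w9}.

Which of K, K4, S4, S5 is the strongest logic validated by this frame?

Transitive (axiom 4): yes — every two-step R-path is closed by a direct edge.
Reflexive (axiom T): yes — every world is R-related to itself.
Euclidean (axiom 5): yes — any two successors of a common world are R-related.
So F validates K, K4, S4, S5. The strongest is S5.

S5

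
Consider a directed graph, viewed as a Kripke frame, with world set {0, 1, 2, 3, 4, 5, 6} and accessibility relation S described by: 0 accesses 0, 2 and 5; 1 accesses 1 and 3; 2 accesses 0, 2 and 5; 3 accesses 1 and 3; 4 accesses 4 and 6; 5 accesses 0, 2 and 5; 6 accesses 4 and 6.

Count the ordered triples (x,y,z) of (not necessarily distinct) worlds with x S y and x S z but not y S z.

S is Euclidean; there are no such tuples.

0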